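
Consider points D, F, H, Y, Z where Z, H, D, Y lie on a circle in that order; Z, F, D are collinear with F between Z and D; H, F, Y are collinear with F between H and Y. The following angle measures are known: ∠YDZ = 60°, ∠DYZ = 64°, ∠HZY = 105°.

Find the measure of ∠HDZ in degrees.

∠HDZ = 15°

1. ∠YHZ = 60°  [same arc ZY]
2. ∠HYZ = 15°  [△ZHY]
3. ∠HDZ = 15°  [same arc ZH]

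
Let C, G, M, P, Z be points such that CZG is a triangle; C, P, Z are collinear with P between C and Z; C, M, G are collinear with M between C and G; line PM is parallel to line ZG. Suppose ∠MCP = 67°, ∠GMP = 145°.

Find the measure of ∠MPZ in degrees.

1. ∠CMP = 35°  [linear pair at M on CG]
2. ∠CPM = 78°  [△CPM]
3. ∠MPZ = 102°  [linear pair at P on CZ]

∠MPZ = 102°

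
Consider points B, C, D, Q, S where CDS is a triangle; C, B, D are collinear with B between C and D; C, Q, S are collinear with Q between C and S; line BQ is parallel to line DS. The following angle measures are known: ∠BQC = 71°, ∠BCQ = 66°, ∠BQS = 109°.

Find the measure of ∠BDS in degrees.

∠BDS = 43°

1. ∠CBQ = 43°  [△CBQ]
2. ∠DBQ = 137°  [linear pair at B on CD]
3. ∠BDS = 43°  [BQ∥DS, co-interior at D–B]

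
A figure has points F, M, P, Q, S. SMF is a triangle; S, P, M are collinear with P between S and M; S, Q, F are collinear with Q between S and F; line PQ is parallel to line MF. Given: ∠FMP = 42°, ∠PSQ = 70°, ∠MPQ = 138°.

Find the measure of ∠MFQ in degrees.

1. ∠FMS = 42°  [P on ray MS]
2. ∠FSM = 70°  [P on SM, Q on SF]
3. ∠MFS = 68°  [△SMF]
4. ∠MFQ = 68°  [Q on ray FS]

∠MFQ = 68°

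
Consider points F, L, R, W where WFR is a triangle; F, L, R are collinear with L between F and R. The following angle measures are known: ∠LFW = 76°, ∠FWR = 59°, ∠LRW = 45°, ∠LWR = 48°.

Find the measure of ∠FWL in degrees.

∠FWL = 11°

1. ∠RLW = 87°  [△WLR]
2. ∠FLW = 93°  [linear pair at L on FR]
3. ∠FWL = 11°  [△WFL]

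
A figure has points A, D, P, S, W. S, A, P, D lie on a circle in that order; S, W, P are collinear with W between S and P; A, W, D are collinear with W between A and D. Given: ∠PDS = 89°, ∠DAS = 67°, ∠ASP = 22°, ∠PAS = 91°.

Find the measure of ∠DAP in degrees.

1. ∠AWS = 91°  [△SWA]
2. ∠APS = 67°  [△SAP]
3. ∠AWP = 89°  [linear pair at W on SP]
4. ∠DAP = 24°  [△AWP]

∠DAP = 24°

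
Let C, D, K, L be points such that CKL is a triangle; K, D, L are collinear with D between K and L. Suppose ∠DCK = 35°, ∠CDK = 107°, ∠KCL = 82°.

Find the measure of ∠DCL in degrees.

∠DCL = 47°

1. ∠CKD = 38°  [△CKD]
2. ∠CDL = 73°  [linear pair at D on KL]
3. ∠CKL = 38°  [D on ray KL]
4. ∠CLK = 60°  [△CKL]
5. ∠CLD = 60°  [D on ray LK]
6. ∠DCL = 47°  [△CDL]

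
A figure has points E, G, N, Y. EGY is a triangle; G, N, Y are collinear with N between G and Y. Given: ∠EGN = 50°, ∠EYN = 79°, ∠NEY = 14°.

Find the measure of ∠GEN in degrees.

1. ∠ENY = 87°  [△ENY]
2. ∠ENG = 93°  [linear pair at N on GY]
3. ∠GEN = 37°  [△EGN]

∠GEN = 37°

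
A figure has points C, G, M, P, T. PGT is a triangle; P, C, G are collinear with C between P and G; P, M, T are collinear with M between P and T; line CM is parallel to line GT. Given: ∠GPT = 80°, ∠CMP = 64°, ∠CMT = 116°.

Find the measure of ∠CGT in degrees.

1. ∠CPM = 80°  [C on PG, M on PT]
2. ∠MCP = 36°  [△PCM]
3. ∠GCM = 144°  [linear pair at C on PG]
4. ∠CGT = 36°  [CM∥GT, co-interior at G–C]

∠CGT = 36°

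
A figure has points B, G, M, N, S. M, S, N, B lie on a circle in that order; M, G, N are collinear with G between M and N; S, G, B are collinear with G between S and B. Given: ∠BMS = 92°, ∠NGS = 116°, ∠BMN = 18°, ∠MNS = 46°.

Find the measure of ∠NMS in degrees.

∠NMS = 74°

1. ∠BNS = 88°  [cyclic MSNB, opposite ∠M+∠N]
2. ∠BSN = 18°  [△SGN]
3. ∠NBS = 74°  [△SNB]
4. ∠NMS = 74°  [same arc SN]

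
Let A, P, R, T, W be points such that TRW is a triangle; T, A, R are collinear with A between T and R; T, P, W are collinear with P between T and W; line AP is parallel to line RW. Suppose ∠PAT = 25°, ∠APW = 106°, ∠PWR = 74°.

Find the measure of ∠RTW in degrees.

1. ∠TRW = 25°  [AP∥RW, corresponding at A]
2. ∠RWT = 74°  [P on ray WT]
3. ∠RTW = 81°  [△TRW]

∠RTW = 81°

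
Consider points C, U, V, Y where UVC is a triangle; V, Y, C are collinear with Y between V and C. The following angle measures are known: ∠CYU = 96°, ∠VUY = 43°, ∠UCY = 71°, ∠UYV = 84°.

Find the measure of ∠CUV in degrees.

∠CUV = 56°

1. ∠UVY = 53°  [△UVY]
2. ∠UCV = 71°  [Y on ray CV]
3. ∠CVU = 53°  [Y on ray VC]
4. ∠CUV = 56°  [△UVC]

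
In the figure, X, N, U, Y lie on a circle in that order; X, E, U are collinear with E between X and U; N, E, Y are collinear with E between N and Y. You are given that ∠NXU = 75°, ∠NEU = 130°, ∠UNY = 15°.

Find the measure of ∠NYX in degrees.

1. ∠XEY = 130°  [vertical angles at E]
2. ∠UXY = 15°  [same arc UY]
3. ∠NYX = 35°  [△XEY]

∠NYX = 35°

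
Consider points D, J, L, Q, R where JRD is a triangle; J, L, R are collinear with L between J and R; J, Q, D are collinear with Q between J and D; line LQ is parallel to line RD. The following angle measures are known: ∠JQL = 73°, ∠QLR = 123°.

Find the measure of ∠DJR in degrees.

∠DJR = 50°

1. ∠JLQ = 57°  [linear pair at L on JR]
2. ∠LJQ = 50°  [△JLQ]
3. ∠DJR = 50°  [L on JR, Q on JD]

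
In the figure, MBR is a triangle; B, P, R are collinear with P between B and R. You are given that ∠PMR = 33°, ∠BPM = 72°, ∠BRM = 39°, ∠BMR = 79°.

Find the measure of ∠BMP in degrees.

1. ∠MBR = 62°  [△MBR]
2. ∠MBP = 62°  [P on ray BR]
3. ∠BMP = 46°  [△MBP]

∠BMP = 46°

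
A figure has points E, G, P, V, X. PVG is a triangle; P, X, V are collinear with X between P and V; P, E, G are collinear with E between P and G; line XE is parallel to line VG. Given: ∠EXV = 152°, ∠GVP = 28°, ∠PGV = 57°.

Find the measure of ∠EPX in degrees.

∠EPX = 95°

1. ∠EXP = 28°  [linear pair at X on PV]
2. ∠PEX = 57°  [XE∥VG, corresponding at E]
3. ∠EPX = 95°  [△PXE]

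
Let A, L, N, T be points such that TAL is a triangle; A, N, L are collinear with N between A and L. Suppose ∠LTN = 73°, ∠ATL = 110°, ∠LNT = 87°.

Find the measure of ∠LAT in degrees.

∠LAT = 50°

1. ∠NLT = 20°  [△TNL]
2. ∠ALT = 20°  [N on ray LA]
3. ∠LAT = 50°  [△TAL]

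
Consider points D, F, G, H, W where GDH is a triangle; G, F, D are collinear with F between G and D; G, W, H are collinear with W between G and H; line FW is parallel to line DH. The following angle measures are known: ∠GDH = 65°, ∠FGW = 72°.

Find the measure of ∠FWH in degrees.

∠FWH = 137°

1. ∠GFW = 65°  [FW∥DH, corresponding at F]
2. ∠FWG = 43°  [△GFW]
3. ∠FWH = 137°  [linear pair at W on GH]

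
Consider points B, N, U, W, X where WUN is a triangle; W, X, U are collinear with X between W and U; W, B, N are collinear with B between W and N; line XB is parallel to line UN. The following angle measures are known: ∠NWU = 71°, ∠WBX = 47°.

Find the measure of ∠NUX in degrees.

1. ∠BWX = 71°  [X on WU, B on WN]
2. ∠BXW = 62°  [△WXB]
3. ∠BXU = 118°  [linear pair at X on WU]
4. ∠NUX = 62°  [XB∥UN, co-interior at U–X]

∠NUX = 62°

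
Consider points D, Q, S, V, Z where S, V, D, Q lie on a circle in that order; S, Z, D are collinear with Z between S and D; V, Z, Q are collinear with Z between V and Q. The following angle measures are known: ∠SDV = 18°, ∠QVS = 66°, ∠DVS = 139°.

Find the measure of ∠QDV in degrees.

∠QDV = 84°

1. ∠SQV = 18°  [same arc SV]
2. ∠QSV = 96°  [△SVQ]
3. ∠QDV = 84°  [cyclic SVDQ, opposite ∠S+∠D]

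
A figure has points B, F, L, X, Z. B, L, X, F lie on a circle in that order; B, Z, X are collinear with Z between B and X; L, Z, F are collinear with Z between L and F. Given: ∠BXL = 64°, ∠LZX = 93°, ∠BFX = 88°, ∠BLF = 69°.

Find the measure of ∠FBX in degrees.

1. ∠BFL = 64°  [same arc BL]
2. ∠BZF = 93°  [vertical angles at Z]
3. ∠FBX = 23°  [△BZF]

∠FBX = 23°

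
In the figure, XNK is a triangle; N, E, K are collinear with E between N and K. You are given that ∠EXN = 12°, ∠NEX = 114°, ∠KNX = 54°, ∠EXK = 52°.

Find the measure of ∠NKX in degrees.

1. ∠KEX = 66°  [linear pair at E on NK]
2. ∠EKX = 62°  [△XEK]
3. ∠NKX = 62°  [E on ray KN]

∠NKX = 62°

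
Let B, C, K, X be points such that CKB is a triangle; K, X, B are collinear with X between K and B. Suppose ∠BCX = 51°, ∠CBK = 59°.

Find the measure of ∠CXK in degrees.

∠CXK = 110°

1. ∠CBX = 59°  [X on ray BK]
2. ∠BXC = 70°  [△CXB]
3. ∠CXK = 110°  [linear pair at X on KB]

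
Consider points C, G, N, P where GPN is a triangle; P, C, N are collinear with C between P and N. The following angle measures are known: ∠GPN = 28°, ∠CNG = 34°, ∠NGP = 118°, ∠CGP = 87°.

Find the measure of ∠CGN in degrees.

∠CGN = 31°

1. ∠CPG = 28°  [C on ray PN]
2. ∠GCP = 65°  [△GPC]
3. ∠GCN = 115°  [linear pair at C on PN]
4. ∠CGN = 31°  [△GCN]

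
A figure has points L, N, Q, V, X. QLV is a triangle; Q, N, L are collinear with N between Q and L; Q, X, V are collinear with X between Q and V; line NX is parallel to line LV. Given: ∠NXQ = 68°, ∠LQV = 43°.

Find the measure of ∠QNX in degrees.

∠QNX = 69°

1. ∠LVQ = 68°  [NX∥LV, corresponding at X]
2. ∠QLV = 69°  [△QLV]
3. ∠QNX = 69°  [NX∥LV, corresponding at N]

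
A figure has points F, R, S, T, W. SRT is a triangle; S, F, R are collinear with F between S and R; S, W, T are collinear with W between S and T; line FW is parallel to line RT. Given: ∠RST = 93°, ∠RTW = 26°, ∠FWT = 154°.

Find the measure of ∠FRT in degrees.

1. ∠RTS = 26°  [W on ray TS]
2. ∠SRT = 61°  [△SRT]
3. ∠FRT = 61°  [F on ray RS]

∠FRT = 61°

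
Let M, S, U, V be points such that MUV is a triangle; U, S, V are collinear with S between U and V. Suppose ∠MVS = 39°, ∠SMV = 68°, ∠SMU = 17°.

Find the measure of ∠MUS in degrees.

∠MUS = 56°

1. ∠MSV = 73°  [△MSV]
2. ∠MSU = 107°  [linear pair at S on UV]
3. ∠MUS = 56°  [△MUS]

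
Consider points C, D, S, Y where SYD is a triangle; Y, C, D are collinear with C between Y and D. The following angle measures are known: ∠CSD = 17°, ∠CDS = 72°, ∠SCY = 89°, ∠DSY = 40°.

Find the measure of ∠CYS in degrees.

∠CYS = 68°

1. ∠SDY = 72°  [C on ray DY]
2. ∠DYS = 68°  [△SYD]
3. ∠CYS = 68°  [C on ray YD]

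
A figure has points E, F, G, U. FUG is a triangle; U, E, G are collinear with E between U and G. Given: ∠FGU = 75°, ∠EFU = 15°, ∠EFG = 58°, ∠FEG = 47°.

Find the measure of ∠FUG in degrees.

∠FUG = 32°

1. ∠FEU = 133°  [linear pair at E on UG]
2. ∠EUF = 32°  [△FUE]
3. ∠FUG = 32°  [E on ray UG]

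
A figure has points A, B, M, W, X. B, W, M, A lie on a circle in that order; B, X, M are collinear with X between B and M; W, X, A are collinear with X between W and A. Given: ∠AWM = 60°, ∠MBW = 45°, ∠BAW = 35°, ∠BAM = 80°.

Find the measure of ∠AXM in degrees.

1. ∠ABM = 60°  [same arc MA]
2. ∠MAW = 45°  [same arc WM]
3. ∠AMB = 40°  [△BMA]
4. ∠AXM = 95°  [△MXA]

∠AXM = 95°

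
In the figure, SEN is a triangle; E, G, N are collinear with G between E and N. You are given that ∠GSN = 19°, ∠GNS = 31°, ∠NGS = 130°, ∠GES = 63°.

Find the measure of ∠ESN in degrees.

1. ∠ENS = 31°  [G on ray NE]
2. ∠NES = 63°  [G on ray EN]
3. ∠ESN = 86°  [△SEN]

∠ESN = 86°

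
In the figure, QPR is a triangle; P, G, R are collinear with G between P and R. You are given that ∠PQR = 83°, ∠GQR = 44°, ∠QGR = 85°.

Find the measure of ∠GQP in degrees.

∠GQP = 39°

1. ∠GRQ = 51°  [△QGR]
2. ∠PGQ = 95°  [linear pair at G on PR]
3. ∠PRQ = 51°  [G on ray RP]
4. ∠QPR = 46°  [△QPR]
5. ∠GPQ = 46°  [G on ray PR]
6. ∠GQP = 39°  [△QPG]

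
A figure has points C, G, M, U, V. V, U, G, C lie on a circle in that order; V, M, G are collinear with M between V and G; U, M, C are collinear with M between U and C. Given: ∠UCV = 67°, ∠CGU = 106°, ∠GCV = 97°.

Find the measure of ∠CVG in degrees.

1. ∠CVU = 74°  [cyclic VUGC, opposite ∠V+∠G]
2. ∠CUV = 39°  [△VUC]
3. ∠CGV = 39°  [same arc VC]
4. ∠CVG = 44°  [△VGC]

∠CVG = 44°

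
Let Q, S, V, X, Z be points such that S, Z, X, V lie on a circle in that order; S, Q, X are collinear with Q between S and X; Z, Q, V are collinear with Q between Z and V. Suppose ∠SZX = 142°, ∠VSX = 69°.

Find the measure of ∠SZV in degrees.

∠SZV = 73°

1. ∠SVX = 38°  [cyclic SZXV, opposite ∠Z+∠V]
2. ∠SXV = 73°  [△SXV]
3. ∠SZV = 73°  [same arc SV]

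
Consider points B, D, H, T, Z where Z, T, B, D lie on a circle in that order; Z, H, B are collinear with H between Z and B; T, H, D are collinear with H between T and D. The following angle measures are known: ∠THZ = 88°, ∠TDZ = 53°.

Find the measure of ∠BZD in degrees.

∠BZD = 35°

1. ∠BHD = 88°  [vertical angles at H]
2. ∠DHZ = 92°  [linear pair at H on ZB]
3. ∠BZD = 35°  [△ZHD]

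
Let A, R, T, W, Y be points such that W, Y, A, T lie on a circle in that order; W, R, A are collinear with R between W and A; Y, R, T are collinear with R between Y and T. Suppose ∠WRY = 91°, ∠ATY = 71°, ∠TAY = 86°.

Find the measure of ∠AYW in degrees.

∠AYW = 41°

1. ∠ARY = 89°  [linear pair at R on WA]
2. ∠AWY = 71°  [same arc YA]
3. ∠AYT = 23°  [△YAT]
4. ∠WAY = 68°  [△YRA]
5. ∠AYW = 41°  [△WYA]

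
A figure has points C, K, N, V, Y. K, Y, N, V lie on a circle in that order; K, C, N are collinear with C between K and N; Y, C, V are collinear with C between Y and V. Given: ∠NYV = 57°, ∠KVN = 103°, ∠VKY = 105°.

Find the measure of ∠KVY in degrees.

1. ∠NKV = 57°  [same arc NV]
2. ∠KNV = 20°  [△KNV]
3. ∠KYV = 20°  [same arc KV]
4. ∠KVY = 55°  [△KYV]

∠KVY = 55°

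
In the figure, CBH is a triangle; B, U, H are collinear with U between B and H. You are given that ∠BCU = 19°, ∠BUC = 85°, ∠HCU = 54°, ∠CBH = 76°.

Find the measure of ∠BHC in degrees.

1. ∠CUH = 95°  [linear pair at U on BH]
2. ∠CHU = 31°  [△CUH]
3. ∠BHC = 31°  [U on ray HB]

∠BHC = 31°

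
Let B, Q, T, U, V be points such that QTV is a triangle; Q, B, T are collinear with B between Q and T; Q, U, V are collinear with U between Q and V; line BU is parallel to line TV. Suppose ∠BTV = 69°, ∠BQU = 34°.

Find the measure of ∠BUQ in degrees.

∠BUQ = 77°

1. ∠QTV = 69°  [B on ray TQ]
2. ∠TQV = 34°  [B on QT, U on QV]
3. ∠QVT = 77°  [△QTV]
4. ∠BUQ = 77°  [BU∥TV, corresponding at U]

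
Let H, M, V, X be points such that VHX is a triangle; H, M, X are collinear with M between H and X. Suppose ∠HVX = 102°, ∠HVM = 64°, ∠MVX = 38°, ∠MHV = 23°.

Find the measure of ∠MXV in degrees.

∠MXV = 55°

1. ∠HMV = 93°  [△VHM]
2. ∠VMX = 87°  [linear pair at M on HX]
3. ∠MXV = 55°  [△VMX]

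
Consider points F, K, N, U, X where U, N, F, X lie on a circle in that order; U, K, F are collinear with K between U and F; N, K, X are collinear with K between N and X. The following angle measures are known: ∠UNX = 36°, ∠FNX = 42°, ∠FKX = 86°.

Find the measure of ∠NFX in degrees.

1. ∠UFX = 36°  [same arc UX]
2. ∠FXN = 58°  [△FKX]
3. ∠NFX = 80°  [△NFX]

∠NFX = 80°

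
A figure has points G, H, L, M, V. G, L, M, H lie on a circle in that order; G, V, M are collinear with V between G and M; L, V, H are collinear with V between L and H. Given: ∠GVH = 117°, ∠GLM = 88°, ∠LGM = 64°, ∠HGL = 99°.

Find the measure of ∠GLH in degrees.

∠GLH = 53°

1. ∠LVM = 117°  [vertical angles at V]
2. ∠GVL = 63°  [linear pair at V on GM]
3. ∠GLH = 53°  [△GVL]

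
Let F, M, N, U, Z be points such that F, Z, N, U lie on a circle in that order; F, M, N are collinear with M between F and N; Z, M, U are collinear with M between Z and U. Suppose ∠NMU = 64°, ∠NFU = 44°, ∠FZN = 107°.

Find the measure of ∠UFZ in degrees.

∠UFZ = 97°

1. ∠FMU = 116°  [linear pair at M on FN]
2. ∠FUZ = 20°  [△FMU]
3. ∠FUN = 73°  [cyclic FZNU, opposite ∠Z+∠U]
4. ∠FNU = 63°  [△FNU]
5. ∠FZU = 63°  [same arc FU]
6. ∠UFZ = 97°  [△FZU]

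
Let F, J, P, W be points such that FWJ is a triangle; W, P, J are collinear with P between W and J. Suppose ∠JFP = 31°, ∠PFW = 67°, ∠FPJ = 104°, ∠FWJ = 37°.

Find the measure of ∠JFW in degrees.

∠JFW = 98°

1. ∠FJP = 45°  [△FPJ]
2. ∠FJW = 45°  [P on ray JW]
3. ∠JFW = 98°  [△FWJ]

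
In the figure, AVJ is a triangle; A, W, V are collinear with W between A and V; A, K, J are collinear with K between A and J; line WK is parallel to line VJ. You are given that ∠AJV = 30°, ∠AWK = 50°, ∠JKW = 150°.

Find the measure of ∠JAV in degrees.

∠JAV = 100°

1. ∠AKW = 30°  [WK∥VJ, corresponding at K]
2. ∠KAW = 100°  [△AWK]
3. ∠JAV = 100°  [W on AV, K on AJ]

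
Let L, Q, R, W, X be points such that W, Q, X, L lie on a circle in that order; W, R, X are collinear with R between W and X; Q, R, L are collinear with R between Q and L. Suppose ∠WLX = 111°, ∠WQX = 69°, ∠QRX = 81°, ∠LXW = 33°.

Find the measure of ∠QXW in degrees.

∠QXW = 63°

1. ∠LWX = 36°  [△WXL]
2. ∠LQX = 36°  [same arc XL]
3. ∠QXW = 63°  [△QRX]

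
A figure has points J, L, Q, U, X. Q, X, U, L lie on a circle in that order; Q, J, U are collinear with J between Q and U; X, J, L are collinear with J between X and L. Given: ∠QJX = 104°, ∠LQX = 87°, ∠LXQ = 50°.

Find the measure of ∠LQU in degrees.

1. ∠LJU = 104°  [vertical angles at J]
2. ∠QLX = 43°  [△QXL]
3. ∠LJQ = 76°  [linear pair at J on QU]
4. ∠LQU = 61°  [△QJL]

∠LQU = 61°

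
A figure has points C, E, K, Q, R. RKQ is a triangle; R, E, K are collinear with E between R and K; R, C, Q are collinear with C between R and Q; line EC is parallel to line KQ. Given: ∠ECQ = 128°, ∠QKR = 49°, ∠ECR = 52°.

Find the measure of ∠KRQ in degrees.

∠KRQ = 79°

1. ∠CER = 49°  [EC∥KQ, corresponding at E]
2. ∠CRE = 79°  [△REC]
3. ∠KRQ = 79°  [E on RK, C on RQ]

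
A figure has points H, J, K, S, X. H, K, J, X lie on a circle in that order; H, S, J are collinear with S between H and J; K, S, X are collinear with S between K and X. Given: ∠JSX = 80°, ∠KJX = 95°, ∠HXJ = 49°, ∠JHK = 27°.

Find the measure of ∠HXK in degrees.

1. ∠HSK = 80°  [vertical angles at S]
2. ∠KHX = 85°  [cyclic HKJX, opposite ∠H+∠J]
3. ∠HKX = 73°  [△HSK]
4. ∠HXK = 22°  [△HKX]

∠HXK = 22°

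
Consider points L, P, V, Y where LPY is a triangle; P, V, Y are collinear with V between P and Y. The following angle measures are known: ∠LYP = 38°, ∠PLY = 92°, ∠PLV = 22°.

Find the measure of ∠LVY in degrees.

1. ∠LPY = 50°  [△LPY]
2. ∠LPV = 50°  [V on ray PY]
3. ∠LVP = 108°  [△LPV]
4. ∠LVY = 72°  [linear pair at V on PY]

∠LVY = 72°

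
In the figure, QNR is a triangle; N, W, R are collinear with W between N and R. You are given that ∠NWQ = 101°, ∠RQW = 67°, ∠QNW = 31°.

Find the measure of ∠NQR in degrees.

∠NQR = 115°

1. ∠QWR = 79°  [linear pair at W on NR]
2. ∠QRW = 34°  [△QWR]
3. ∠QNR = 31°  [W on ray NR]
4. ∠NRQ = 34°  [W on ray RN]
5. ∠NQR = 115°  [△QNR]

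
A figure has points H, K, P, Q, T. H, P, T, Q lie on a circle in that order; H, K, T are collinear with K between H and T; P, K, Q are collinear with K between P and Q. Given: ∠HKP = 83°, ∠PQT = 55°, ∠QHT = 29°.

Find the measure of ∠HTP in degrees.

1. ∠PKT = 97°  [linear pair at K on HT]
2. ∠QPT = 29°  [same arc TQ]
3. ∠HTP = 54°  [△PKT]

∠HTP = 54°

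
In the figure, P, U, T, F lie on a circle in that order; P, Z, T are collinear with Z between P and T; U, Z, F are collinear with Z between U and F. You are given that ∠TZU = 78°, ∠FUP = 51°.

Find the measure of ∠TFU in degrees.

∠TFU = 27°

1. ∠FZP = 78°  [vertical angles at Z]
2. ∠FTP = 51°  [same arc PF]
3. ∠FZT = 102°  [linear pair at Z on PT]
4. ∠TFU = 27°  [△TZF]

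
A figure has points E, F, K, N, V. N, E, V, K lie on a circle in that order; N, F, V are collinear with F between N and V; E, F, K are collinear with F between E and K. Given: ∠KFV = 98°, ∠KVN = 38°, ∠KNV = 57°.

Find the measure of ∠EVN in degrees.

1. ∠EFN = 98°  [vertical angles at F]
2. ∠KEV = 57°  [same arc VK]
3. ∠EFV = 82°  [linear pair at F on NV]
4. ∠EVN = 41°  [△EFV]

∠EVN = 41°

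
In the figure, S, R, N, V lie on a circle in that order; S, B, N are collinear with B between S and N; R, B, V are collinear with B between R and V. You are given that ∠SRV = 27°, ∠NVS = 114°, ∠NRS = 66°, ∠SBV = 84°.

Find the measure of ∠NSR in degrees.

∠NSR = 57°

1. ∠SNV = 27°  [same arc SV]
2. ∠NBV = 96°  [linear pair at B on SN]
3. ∠NVR = 57°  [△NBV]
4. ∠NSR = 57°  [same arc RN]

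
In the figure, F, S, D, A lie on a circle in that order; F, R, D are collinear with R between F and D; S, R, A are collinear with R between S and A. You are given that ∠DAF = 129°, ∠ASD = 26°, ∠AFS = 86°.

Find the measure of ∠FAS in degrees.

1. ∠AFD = 26°  [same arc DA]
2. ∠ADF = 25°  [△FDA]
3. ∠ASF = 25°  [same arc FA]
4. ∠FAS = 69°  [△FSA]

∠FAS = 69°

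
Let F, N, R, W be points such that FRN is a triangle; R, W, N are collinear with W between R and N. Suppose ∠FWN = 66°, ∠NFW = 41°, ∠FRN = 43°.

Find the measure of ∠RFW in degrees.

∠RFW = 23°

1. ∠FWR = 114°  [linear pair at W on RN]
2. ∠FRW = 43°  [W on ray RN]
3. ∠RFW = 23°  [△FRW]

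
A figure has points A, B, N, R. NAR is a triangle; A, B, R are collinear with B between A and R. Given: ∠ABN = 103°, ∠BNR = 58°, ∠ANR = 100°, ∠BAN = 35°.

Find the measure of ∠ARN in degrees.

1. ∠NBR = 77°  [linear pair at B on AR]
2. ∠BRN = 45°  [△NBR]
3. ∠ARN = 45°  [B on ray RA]

∠ARN = 45°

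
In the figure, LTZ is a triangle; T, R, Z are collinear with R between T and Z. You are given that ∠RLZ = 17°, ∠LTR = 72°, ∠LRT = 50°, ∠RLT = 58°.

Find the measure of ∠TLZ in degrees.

1. ∠LTZ = 72°  [R on ray TZ]
2. ∠LRZ = 130°  [linear pair at R on TZ]
3. ∠LZR = 33°  [△LRZ]
4. ∠LZT = 33°  [R on ray ZT]
5. ∠TLZ = 75°  [△LTZ]

∠TLZ = 75°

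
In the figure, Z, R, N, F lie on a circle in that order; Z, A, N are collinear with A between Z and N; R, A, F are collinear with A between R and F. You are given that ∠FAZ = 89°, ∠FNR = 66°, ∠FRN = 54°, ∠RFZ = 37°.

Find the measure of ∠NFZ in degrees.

1. ∠FAN = 91°  [linear pair at A on ZN]
2. ∠FZN = 54°  [△ZAF]
3. ∠NFR = 60°  [△RNF]
4. ∠FNZ = 29°  [△NAF]
5. ∠NFZ = 97°  [△ZNF]

∠NFZ = 97°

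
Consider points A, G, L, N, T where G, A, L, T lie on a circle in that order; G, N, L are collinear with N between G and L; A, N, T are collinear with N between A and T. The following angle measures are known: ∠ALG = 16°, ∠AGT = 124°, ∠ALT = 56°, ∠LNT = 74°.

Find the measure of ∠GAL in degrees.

1. ∠ATG = 16°  [same arc GA]
2. ∠GAT = 40°  [△GAT]
3. ∠ANG = 74°  [vertical angles at N]
4. ∠AGL = 66°  [△GNA]
5. ∠GAL = 98°  [△GAL]

∠GAL = 98°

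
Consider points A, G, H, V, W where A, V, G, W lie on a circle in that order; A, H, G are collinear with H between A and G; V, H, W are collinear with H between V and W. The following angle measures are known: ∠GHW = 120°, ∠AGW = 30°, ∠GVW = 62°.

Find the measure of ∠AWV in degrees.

1. ∠AHW = 60°  [linear pair at H on AG]
2. ∠GAW = 62°  [same arc GW]
3. ∠AWV = 58°  [△AHW]

∠AWV = 58°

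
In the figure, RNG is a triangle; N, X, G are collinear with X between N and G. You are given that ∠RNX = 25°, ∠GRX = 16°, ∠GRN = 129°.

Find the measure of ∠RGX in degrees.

1. ∠GNR = 25°  [X on ray NG]
2. ∠NGR = 26°  [△RNG]
3. ∠RGX = 26°  [X on ray GN]

∠RGX = 26°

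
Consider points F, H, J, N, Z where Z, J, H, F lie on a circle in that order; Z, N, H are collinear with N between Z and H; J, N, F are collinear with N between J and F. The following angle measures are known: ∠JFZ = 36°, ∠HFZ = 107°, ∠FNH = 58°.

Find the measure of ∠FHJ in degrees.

∠FHJ = 87°

1. ∠JHZ = 36°  [same arc ZJ]
2. ∠HJZ = 73°  [cyclic ZJHF, opposite ∠J+∠F]
3. ∠JNZ = 58°  [vertical angles at N]
4. ∠HZJ = 71°  [△ZJH]
5. ∠HNJ = 122°  [linear pair at N on ZH]
6. ∠HFJ = 71°  [same arc JH]
7. ∠FJH = 22°  [△JNH]
8. ∠FHJ = 87°  [△JHF]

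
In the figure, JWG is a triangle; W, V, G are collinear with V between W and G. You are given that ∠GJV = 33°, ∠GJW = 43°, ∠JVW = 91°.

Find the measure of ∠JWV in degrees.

1. ∠GVJ = 89°  [linear pair at V on WG]
2. ∠JGV = 58°  [△JVG]
3. ∠JGW = 58°  [V on ray GW]
4. ∠GWJ = 79°  [△JWG]
5. ∠JWV = 79°  [V on ray WG]

∠JWV = 79°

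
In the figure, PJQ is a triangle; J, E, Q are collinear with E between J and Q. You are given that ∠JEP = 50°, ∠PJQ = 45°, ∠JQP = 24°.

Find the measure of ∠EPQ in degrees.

∠EPQ = 26°

1. ∠PEQ = 130°  [linear pair at E on JQ]
2. ∠EQP = 24°  [E on ray QJ]
3. ∠EPQ = 26°  [△PEQ]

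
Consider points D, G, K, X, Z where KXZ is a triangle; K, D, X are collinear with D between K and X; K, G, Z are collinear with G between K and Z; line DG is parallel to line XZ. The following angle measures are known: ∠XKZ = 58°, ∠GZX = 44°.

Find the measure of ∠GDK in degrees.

∠GDK = 78°

1. ∠KZX = 44°  [G on ray ZK]
2. ∠KXZ = 78°  [△KXZ]
3. ∠GDK = 78°  [DG∥XZ, corresponding at D]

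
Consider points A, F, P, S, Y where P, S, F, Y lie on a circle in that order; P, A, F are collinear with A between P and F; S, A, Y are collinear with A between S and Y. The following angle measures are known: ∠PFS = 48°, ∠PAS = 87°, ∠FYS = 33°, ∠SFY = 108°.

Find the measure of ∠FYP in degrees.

1. ∠FAY = 87°  [vertical angles at A]
2. ∠FSY = 39°  [△SFY]
3. ∠PFY = 60°  [△FAY]
4. ∠FPY = 39°  [same arc FY]
5. ∠FYP = 81°  [△PFY]

∠FYP = 81°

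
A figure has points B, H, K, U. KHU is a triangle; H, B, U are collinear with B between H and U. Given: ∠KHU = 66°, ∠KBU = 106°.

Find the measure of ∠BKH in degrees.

1. ∠BHK = 66°  [B on ray HU]
2. ∠HBK = 74°  [linear pair at B on HU]
3. ∠BKH = 40°  [△KHB]

∠BKH = 40°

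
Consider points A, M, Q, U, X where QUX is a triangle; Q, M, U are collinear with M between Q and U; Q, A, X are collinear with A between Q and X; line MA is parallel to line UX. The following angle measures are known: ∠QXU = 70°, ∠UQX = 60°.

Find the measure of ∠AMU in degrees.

1. ∠QUX = 50°  [△QUX]
2. ∠AMQ = 50°  [MA∥UX, corresponding at M]
3. ∠AMU = 130°  [linear pair at M on QU]

∠AMU = 130°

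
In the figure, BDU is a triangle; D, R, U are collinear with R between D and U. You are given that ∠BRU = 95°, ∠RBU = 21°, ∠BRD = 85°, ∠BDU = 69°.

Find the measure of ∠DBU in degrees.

1. ∠BUR = 64°  [△BRU]
2. ∠BUD = 64°  [R on ray UD]
3. ∠DBU = 47°  [△BDU]

∠DBU = 47°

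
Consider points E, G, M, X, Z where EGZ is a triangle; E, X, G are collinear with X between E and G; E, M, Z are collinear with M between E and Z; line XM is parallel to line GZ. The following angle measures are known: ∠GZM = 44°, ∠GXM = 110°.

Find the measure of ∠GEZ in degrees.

∠GEZ = 66°

1. ∠EZG = 44°  [M on ray ZE]
2. ∠EXM = 70°  [linear pair at X on EG]
3. ∠EMX = 44°  [XM∥GZ, corresponding at M]
4. ∠MEX = 66°  [△EXM]
5. ∠GEZ = 66°  [X on EG, M on EZ]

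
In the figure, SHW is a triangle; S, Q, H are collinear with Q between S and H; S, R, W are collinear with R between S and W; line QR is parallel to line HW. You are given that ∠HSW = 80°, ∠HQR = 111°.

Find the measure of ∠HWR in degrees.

1. ∠QSR = 80°  [Q on SH, R on SW]
2. ∠RQS = 69°  [linear pair at Q on SH]
3. ∠QRS = 31°  [△SQR]
4. ∠QRW = 149°  [linear pair at R on SW]
5. ∠HWR = 31°  [QR∥HW, co-interior at W–R]

∠HWR = 31°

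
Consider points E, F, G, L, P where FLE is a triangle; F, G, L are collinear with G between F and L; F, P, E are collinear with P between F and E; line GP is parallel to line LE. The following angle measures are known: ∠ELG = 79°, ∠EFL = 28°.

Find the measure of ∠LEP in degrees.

1. ∠ELF = 79°  [G on ray LF]
2. ∠FEL = 73°  [△FLE]
3. ∠LEP = 73°  [P on ray EF]

∠LEP = 73°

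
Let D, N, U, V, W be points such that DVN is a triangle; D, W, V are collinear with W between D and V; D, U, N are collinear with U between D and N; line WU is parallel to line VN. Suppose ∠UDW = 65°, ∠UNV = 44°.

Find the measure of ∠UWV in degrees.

∠UWV = 109°

1. ∠NDV = 65°  [W on DV, U on DN]
2. ∠DNV = 44°  [U on ray ND]
3. ∠DVN = 71°  [△DVN]
4. ∠DWU = 71°  [WU∥VN, corresponding at W]
5. ∠UWV = 109°  [linear pair at W on DV]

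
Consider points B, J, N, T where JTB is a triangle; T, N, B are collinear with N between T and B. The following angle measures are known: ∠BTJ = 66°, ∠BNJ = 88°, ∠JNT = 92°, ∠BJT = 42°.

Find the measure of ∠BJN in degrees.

1. ∠JBT = 72°  [△JTB]
2. ∠JBN = 72°  [N on ray BT]
3. ∠BJN = 20°  [△JNB]

∠BJN = 20°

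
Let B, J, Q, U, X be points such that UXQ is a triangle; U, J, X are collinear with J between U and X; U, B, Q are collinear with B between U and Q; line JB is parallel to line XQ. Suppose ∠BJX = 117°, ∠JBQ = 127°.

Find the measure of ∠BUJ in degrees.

1. ∠BJU = 63°  [linear pair at J on UX]
2. ∠JBU = 53°  [linear pair at B on UQ]
3. ∠BUJ = 64°  [△UJB]

∠BUJ = 64°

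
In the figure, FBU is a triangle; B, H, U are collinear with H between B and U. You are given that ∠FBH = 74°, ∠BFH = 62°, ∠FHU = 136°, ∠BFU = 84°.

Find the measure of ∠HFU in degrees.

1. ∠FBU = 74°  [H on ray BU]
2. ∠BUF = 22°  [△FBU]
3. ∠FUH = 22°  [H on ray UB]
4. ∠HFU = 22°  [△FHU]

∠HFU = 22°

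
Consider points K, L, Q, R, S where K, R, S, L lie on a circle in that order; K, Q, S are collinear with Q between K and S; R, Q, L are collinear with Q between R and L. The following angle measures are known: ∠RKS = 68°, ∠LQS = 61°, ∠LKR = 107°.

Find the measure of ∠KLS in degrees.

∠KLS = 90°

1. ∠RLS = 68°  [same arc RS]
2. ∠KSL = 51°  [△SQL]
3. ∠LSR = 73°  [cyclic KRSL, opposite ∠K+∠S]
4. ∠LRS = 39°  [△RSL]
5. ∠LKS = 39°  [same arc SL]
6. ∠KLS = 90°  [△KSL]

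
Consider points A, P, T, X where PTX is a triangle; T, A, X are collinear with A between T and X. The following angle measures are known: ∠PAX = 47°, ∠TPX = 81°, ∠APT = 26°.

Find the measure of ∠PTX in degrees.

∠PTX = 21°

1. ∠PAT = 133°  [linear pair at A on TX]
2. ∠ATP = 21°  [△PTA]
3. ∠PTX = 21°  [A on ray TX]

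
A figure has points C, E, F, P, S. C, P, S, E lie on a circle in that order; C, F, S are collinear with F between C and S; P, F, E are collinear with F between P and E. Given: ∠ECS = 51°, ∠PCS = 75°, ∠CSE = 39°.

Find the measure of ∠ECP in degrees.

1. ∠EPS = 51°  [same arc SE]
2. ∠PES = 75°  [same arc PS]
3. ∠ESP = 54°  [△PSE]
4. ∠ECP = 126°  [cyclic CPSE, opposite ∠C+∠S]

∠ECP = 126°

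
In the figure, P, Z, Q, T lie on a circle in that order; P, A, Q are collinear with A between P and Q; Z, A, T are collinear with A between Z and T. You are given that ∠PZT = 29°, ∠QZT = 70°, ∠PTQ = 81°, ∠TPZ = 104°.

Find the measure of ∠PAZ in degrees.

1. ∠PTZ = 47°  [△PZT]
2. ∠PZQ = 99°  [cyclic PZQT, opposite ∠Z+∠T]
3. ∠PQZ = 47°  [same arc PZ]
4. ∠QPZ = 34°  [△PZQ]
5. ∠PAZ = 117°  [△PAZ]

∠PAZ = 117°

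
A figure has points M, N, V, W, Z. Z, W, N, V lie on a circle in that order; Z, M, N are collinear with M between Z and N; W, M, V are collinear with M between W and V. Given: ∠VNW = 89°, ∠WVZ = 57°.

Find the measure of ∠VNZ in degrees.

∠VNZ = 32°

1. ∠VZW = 91°  [cyclic ZWNV, opposite ∠Z+∠N]
2. ∠VWZ = 32°  [△ZWV]
3. ∠VNZ = 32°  [same arc ZV]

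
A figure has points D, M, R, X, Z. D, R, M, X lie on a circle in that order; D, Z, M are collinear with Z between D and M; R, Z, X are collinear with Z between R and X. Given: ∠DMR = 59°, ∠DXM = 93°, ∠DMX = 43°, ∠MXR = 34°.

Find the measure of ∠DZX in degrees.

∠DZX = 77°

1. ∠DXR = 59°  [same arc DR]
2. ∠MDX = 44°  [△DMX]
3. ∠DZX = 77°  [△DZX]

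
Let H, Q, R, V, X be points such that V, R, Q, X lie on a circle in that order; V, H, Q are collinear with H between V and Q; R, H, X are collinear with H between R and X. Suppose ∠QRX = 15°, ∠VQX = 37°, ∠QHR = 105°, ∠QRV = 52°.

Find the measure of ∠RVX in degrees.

∠RVX = 83°

1. ∠QVX = 15°  [same arc QX]
2. ∠VRX = 37°  [same arc VX]
3. ∠VHX = 105°  [vertical angles at H]
4. ∠RXV = 60°  [△VHX]
5. ∠RVX = 83°  [△VRX]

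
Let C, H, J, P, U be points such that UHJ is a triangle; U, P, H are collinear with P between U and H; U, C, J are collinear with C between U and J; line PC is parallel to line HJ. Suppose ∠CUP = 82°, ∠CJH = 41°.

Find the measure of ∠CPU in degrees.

1. ∠HUJ = 82°  [P on UH, C on UJ]
2. ∠HJU = 41°  [C on ray JU]
3. ∠JHU = 57°  [△UHJ]
4. ∠CPU = 57°  [PC∥HJ, corresponding at P]

∠CPU = 57°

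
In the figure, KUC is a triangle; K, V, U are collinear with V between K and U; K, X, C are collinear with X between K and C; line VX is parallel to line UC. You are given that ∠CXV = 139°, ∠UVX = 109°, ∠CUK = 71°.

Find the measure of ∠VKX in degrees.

1. ∠KXV = 41°  [linear pair at X on KC]
2. ∠KVX = 71°  [linear pair at V on KU]
3. ∠VKX = 68°  [△KVX]

∠VKX = 68°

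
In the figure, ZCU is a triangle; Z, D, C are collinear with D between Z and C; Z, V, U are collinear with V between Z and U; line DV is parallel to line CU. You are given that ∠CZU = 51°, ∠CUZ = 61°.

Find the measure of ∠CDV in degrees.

∠CDV = 112°

1. ∠UCZ = 68°  [△ZCU]
2. ∠VDZ = 68°  [DV∥CU, corresponding at D]
3. ∠CDV = 112°  [linear pair at D on ZC]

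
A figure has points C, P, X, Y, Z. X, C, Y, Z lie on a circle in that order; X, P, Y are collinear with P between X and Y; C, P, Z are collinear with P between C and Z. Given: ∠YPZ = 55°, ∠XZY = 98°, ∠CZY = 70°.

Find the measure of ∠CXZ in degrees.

∠CXZ = 97°

1. ∠CPX = 55°  [vertical angles at P]
2. ∠XPZ = 125°  [linear pair at P on XY]
3. ∠XYZ = 55°  [△YPZ]
4. ∠YXZ = 27°  [△XYZ]
5. ∠CXY = 70°  [same arc CY]
6. ∠XCZ = 55°  [△XPC]
7. ∠CZX = 28°  [△XPZ]
8. ∠CXZ = 97°  [△XCZ]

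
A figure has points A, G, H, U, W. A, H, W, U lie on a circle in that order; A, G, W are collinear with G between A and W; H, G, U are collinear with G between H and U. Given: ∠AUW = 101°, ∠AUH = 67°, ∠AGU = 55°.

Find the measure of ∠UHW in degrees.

1. ∠AWH = 67°  [same arc AH]
2. ∠HGW = 55°  [vertical angles at G]
3. ∠UHW = 58°  [△HGW]

∠UHW = 58°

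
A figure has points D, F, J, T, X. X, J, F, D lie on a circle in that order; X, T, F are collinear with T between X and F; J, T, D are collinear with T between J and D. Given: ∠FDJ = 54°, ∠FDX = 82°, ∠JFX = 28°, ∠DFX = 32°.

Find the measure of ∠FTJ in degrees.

1. ∠FXJ = 54°  [same arc JF]
2. ∠DJX = 32°  [same arc XD]
3. ∠JTX = 94°  [△XTJ]
4. ∠FTJ = 86°  [linear pair at T on XF]

∠FTJ = 86°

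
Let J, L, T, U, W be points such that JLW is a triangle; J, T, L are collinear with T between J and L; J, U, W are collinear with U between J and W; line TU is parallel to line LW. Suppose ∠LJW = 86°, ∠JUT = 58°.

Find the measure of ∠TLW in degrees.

∠TLW = 36°

1. ∠TJU = 86°  [T on JL, U on JW]
2. ∠JTU = 36°  [△JTU]
3. ∠LTU = 144°  [linear pair at T on JL]
4. ∠TLW = 36°  [TU∥LW, co-interior at L–T]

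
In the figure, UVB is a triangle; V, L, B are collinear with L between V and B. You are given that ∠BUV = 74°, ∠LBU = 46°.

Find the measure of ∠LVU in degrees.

∠LVU = 60°

1. ∠UBV = 46°  [L on ray BV]
2. ∠BVU = 60°  [△UVB]
3. ∠LVU = 60°  [L on ray VB]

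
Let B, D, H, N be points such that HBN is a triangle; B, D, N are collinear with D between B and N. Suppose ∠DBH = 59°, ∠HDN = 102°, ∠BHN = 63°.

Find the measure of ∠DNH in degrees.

∠DNH = 58°

1. ∠HBN = 59°  [D on ray BN]
2. ∠BNH = 58°  [△HBN]
3. ∠DNH = 58°  [D on ray NB]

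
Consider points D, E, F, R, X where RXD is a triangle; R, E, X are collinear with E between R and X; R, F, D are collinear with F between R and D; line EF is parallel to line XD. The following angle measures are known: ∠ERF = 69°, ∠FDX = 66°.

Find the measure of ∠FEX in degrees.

1. ∠DRX = 69°  [E on RX, F on RD]
2. ∠RDX = 66°  [F on ray DR]
3. ∠DXR = 45°  [△RXD]
4. ∠FER = 45°  [EF∥XD, corresponding at E]
5. ∠FEX = 135°  [linear pair at E on RX]

∠FEX = 135°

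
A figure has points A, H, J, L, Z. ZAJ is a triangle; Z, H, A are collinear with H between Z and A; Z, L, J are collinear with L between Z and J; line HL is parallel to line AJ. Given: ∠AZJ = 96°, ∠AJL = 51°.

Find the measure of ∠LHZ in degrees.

∠LHZ = 33°

1. ∠AJZ = 51°  [L on ray JZ]
2. ∠JAZ = 33°  [△ZAJ]
3. ∠LHZ = 33°  [HL∥AJ, corresponding at H]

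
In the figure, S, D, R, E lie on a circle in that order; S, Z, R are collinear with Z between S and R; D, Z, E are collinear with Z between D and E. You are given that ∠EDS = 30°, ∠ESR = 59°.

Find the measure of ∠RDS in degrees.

∠RDS = 89°

1. ∠ERS = 30°  [same arc SE]
2. ∠RES = 91°  [△SRE]
3. ∠RDS = 89°  [cyclic SDRE, opposite ∠D+∠E]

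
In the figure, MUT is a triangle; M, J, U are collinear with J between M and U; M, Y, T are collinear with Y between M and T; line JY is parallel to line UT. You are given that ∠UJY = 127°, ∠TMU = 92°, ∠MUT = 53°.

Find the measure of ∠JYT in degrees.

1. ∠MJY = 53°  [linear pair at J on MU]
2. ∠JMY = 92°  [J on MU, Y on MT]
3. ∠JYM = 35°  [△MJY]
4. ∠JYT = 145°  [linear pair at Y on MT]

∠JYT = 145°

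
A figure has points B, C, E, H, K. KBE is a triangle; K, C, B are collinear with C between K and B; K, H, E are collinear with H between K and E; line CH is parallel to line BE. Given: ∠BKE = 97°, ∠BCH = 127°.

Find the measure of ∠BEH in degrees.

1. ∠CKH = 97°  [C on KB, H on KE]
2. ∠HCK = 53°  [linear pair at C on KB]
3. ∠CHK = 30°  [△KCH]
4. ∠CHE = 150°  [linear pair at H on KE]
5. ∠BEH = 30°  [CH∥BE, co-interior at E–H]

∠BEH = 30°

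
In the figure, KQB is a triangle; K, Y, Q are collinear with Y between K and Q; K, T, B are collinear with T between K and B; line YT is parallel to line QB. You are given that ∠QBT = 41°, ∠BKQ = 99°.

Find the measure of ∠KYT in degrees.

∠KYT = 40°

1. ∠KBQ = 41°  [T on ray BK]
2. ∠BQK = 40°  [△KQB]
3. ∠KYT = 40°  [YT∥QB, corresponding at Y]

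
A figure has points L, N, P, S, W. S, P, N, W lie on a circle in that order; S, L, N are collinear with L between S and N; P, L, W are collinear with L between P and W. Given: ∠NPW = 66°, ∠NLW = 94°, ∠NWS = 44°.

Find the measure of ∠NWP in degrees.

∠NWP = 16°

1. ∠NSW = 66°  [same arc NW]
2. ∠SNW = 70°  [△SNW]
3. ∠NWP = 16°  [△NLW]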